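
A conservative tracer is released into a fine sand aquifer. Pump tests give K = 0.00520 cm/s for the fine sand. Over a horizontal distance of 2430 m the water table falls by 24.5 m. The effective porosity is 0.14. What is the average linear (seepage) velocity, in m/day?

Convert K: 0.00520 cm/s × 864 = 4.493 m/day.
Hydraulic gradient i = Δh / L = 24.5 / 2430 = 0.01008.
Darcy flux q = K · i = 4.493 × 0.01008 = 0.04530 m/day.
Seepage velocity v = q / n_e = 0.04530 / 0.14 = 0.3236 m/day.

0.324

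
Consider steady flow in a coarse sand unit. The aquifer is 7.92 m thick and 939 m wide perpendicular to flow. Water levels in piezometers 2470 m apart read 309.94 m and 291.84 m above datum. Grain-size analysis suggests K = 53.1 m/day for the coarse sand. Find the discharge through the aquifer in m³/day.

Cross-sectional area A = 939 × 7.92 = 7437 m².
Hydraulic gradient i = (309.94 − 291.84) / 2470 = 18.1 / 2470 = 0.007328.
Darcy's law: Q = K · A · i = 53.10 × 7437 × 0.007328 = 2894 m³/day.

2890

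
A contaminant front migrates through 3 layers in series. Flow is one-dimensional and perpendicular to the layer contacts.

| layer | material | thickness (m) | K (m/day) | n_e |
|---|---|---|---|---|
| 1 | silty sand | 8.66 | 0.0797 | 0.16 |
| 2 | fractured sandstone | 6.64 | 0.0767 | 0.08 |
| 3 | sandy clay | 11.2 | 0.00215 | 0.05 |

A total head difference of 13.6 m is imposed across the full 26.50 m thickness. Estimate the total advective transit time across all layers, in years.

2.69

With flow normal to the layers, continuity requires the same specific discharge q through every layer.
Σ(b_i/K_i) = 8.66/0.0797 + 6.64/0.0767 + 11.2/0.00215 = 5405 d.
q = Δh / Σ(b_i/K_i) = 13.6 / 5405 = 0.002516 m/day.
In each layer the seepage velocity is v_i = q/n_i, so the layer transit time is t_i = b_i·n_i / q:
  layer 1 (silty sand): t_1 = 8.66 × 0.16 / 0.002516 = 550.6 d
  layer 2 (fractured sandstone): t_2 = 6.64 × 0.08 / 0.002516 = 211.1 d
  layer 3 (sandy clay): t_3 = 11.2 × 0.05 / 0.002516 = 222.5 d
Total t = Σ t_i = 984.3 days = 2.695 years.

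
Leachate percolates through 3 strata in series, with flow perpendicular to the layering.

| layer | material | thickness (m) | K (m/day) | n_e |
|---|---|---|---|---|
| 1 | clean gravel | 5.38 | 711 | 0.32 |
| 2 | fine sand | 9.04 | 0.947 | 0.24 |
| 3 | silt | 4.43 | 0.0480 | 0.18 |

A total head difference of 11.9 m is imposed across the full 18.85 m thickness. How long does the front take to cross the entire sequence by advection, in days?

40.1

With flow normal to the layers, continuity requires the same specific discharge q through every layer.
Σ(b_i/K_i) = 5.38/711 + 9.04/0.947 + 4.43/0.0480 = 101.8 d.
q = Δh / Σ(b_i/K_i) = 11.9 / 101.8 = 0.1168 m/day.
In each layer the seepage velocity is v_i = q/n_i, so the layer transit time is t_i = b_i·n_i / q:
  layer 1 (clean gravel): t_1 = 5.38 × 0.32 / 0.1168 = 14.73 d
  layer 2 (fine sand): t_2 = 9.04 × 0.24 / 0.1168 = 18.57 d
  layer 3 (silt): t_3 = 4.43 × 0.18 / 0.1168 = 6.824 d
Total t = Σ t_i = 40.13 days.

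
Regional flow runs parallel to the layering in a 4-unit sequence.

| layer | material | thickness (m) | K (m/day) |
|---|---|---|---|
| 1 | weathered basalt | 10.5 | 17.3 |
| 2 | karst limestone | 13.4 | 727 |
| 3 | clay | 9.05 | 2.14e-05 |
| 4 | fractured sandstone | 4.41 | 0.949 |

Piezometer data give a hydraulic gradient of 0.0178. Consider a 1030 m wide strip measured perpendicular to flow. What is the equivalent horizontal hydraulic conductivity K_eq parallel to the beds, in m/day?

266

Flow is parallel to layering, so each bed carries its own Darcy discharge and the transmissivities add.
Σ(K_i·b_i) = 17.3×10.5 + 727×13.4 + 2.14e-05×9.05 + 0.949×4.41 = 9928 m²/day.
Total thickness b = 37.36 m, so K_eq = Σ(K_i·b_i)/b = 265.7 m/day.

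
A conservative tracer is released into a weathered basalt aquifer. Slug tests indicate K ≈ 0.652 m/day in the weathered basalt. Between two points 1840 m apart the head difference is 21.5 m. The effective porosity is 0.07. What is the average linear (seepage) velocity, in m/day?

Hydraulic gradient i = Δh / L = 21.5 / 1840 = 0.01168.
Darcy flux q = K · i = 0.6520 × 0.01168 = 0.007618 m/day.
Seepage velocity v = q / n_e = 0.007618 / 0.07 = 0.1088 m/day.

0.109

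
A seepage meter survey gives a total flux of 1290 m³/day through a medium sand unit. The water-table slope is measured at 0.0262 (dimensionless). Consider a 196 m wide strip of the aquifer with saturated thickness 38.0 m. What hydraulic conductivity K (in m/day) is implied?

Cross-sectional area A = 196 × 38.0 = 7448 m².
Hydraulic gradient i = 0.0262.
From Q = K·A·i, K = Q / (A·i) = 1290 / (7448 × 0.02620) = 6.611 m/day.

6.61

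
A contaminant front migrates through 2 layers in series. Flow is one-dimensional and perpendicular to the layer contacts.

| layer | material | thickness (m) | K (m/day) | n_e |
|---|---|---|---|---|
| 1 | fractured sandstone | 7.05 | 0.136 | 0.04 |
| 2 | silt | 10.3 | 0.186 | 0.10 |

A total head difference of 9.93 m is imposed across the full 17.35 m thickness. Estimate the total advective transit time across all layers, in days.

With flow normal to the layers, continuity requires the same specific discharge q through every layer.
Σ(b_i/K_i) = 7.05/0.136 + 10.3/0.186 = 107.2 d.
q = Δh / Σ(b_i/K_i) = 9.93 / 107.2 = 0.09262 m/day.
In each layer the seepage velocity is v_i = q/n_i, so the layer transit time is t_i = b_i·n_i / q:
  layer 1 (fractured sandstone): t_1 = 7.05 × 0.04 / 0.09262 = 3.045 d
  layer 2 (silt): t_2 = 10.3 × 0.10 / 0.09262 = 11.12 d
Total t = Σ t_i = 14.17 days.

14.2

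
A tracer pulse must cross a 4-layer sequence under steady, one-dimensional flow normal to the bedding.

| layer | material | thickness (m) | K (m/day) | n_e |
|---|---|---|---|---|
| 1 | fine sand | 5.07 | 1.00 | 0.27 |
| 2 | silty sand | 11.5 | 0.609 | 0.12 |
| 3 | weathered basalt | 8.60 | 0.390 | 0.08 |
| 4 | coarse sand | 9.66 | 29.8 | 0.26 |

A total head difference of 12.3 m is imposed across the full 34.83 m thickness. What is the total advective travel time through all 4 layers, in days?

22.4

With flow normal to the layers, continuity requires the same specific discharge q through every layer.
Σ(b_i/K_i) = 5.07/1.00 + 11.5/0.609 + 8.60/0.390 + 9.66/29.8 = 46.33 d.
q = Δh / Σ(b_i/K_i) = 12.3 / 46.33 = 0.2655 m/day.
In each layer the seepage velocity is v_i = q/n_i, so the layer transit time is t_i = b_i·n_i / q:
  layer 1 (fine sand): t_1 = 5.07 × 0.27 / 0.2655 = 5.156 d
  layer 2 (silty sand): t_2 = 11.5 × 0.12 / 0.2655 = 5.198 d
  layer 3 (weathered basalt): t_3 = 8.60 × 0.08 / 0.2655 = 2.591 d
  layer 4 (coarse sand): t_4 = 9.66 × 0.26 / 0.2655 = 9.460 d
Total t = Σ t_i = 22.41 days.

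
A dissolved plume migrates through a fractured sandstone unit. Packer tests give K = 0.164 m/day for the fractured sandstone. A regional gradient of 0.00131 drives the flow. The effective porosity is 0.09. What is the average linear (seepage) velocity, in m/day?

Hydraulic gradient i = 0.00131.
Darcy flux q = K · i = 0.1640 × 0.001310 = 0.0002148 m/day.
Seepage velocity v = q / n_e = 0.0002148 / 0.09 = 0.002387 m/day.

0.00239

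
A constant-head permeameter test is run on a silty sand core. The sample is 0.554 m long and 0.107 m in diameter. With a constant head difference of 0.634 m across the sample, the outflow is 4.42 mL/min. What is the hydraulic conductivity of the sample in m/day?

0.619

Cross-sectional area A = π·(d/2)² = π × (0.107/2)² = 0.008992 m².
Convert discharge: 4.42 mL/min = 7.367e-08 m³/s.
Darcy's law rearranged: K = Q·L / (A·Δh) = 7.367e-08 × 0.554 / (0.008992 × 0.634) = 7.159e-06 m/s = 0.6185 m/day.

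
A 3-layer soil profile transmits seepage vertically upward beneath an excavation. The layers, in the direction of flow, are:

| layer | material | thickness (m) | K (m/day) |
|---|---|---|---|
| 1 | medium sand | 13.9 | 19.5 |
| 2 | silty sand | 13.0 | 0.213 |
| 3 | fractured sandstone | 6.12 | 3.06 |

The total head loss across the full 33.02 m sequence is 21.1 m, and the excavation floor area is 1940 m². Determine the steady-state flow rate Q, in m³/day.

Flow is perpendicular to layering, so the layers act in series and the equivalent K is the thickness-weighted harmonic mean.
Total thickness L = 13.9 + 13.0 + 6.12 = 33.02 m.
Σ(b_i/K_i) = 13.9/19.5 + 13.0/0.213 + 6.12/3.06 = 63.75 d.
K_eq = L / Σ(b_i/K_i) = 33.02 / 63.75 = 0.5180 m/day.
Q = K_eq · A · (Δh/L) = 0.5180 × 1940 × (21.1/33.02) = 642.1 m³/day.

642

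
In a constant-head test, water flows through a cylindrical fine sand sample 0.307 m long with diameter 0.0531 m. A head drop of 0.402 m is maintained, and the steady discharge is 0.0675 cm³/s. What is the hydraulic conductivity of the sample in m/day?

2.01

Cross-sectional area A = π·(d/2)² = π × (0.0531/2)² = 0.002215 m².
Convert discharge: 0.0675 cm³/s = 6.750e-08 m³/s.
Darcy's law rearranged: K = Q·L / (A·Δh) = 6.750e-08 × 0.307 / (0.002215 × 0.402) = 2.328e-05 m/s = 2.011 m/day.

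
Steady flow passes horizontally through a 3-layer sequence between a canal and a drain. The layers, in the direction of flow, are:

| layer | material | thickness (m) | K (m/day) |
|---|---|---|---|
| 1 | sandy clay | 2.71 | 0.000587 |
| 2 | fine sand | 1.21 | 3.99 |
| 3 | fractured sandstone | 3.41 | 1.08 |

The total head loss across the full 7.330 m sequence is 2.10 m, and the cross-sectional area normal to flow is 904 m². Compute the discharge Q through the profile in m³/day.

Flow is perpendicular to layering, so the layers act in series and the equivalent K is the thickness-weighted harmonic mean.
Total thickness L = 2.71 + 1.21 + 3.41 = 7.330 m.
Σ(b_i/K_i) = 2.71/0.000587 + 1.21/3.99 + 3.41/1.08 = 4620 d.
K_eq = L / Σ(b_i/K_i) = 7.330 / 4620 = 0.001587 m/day.
Q = K_eq · A · (Δh/L) = 0.001587 × 904 × (2.10/7.330) = 0.4109 m³/day.

0.411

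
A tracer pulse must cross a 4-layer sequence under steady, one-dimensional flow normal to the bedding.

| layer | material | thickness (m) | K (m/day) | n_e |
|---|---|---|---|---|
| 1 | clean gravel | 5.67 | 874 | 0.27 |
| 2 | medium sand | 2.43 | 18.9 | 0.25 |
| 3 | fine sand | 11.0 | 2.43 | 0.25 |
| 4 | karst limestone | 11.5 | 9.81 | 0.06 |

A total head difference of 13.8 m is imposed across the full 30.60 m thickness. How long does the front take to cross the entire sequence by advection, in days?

2.36

With flow normal to the layers, continuity requires the same specific discharge q through every layer.
Σ(b_i/K_i) = 5.67/874 + 2.43/18.9 + 11.0/2.43 + 11.5/9.81 = 5.834 d.
q = Δh / Σ(b_i/K_i) = 13.8 / 5.834 = 2.365 m/day.
In each layer the seepage velocity is v_i = q/n_i, so the layer transit time is t_i = b_i·n_i / q:
  layer 1 (clean gravel): t_1 = 5.67 × 0.27 / 2.365 = 0.6472 d
  layer 2 (medium sand): t_2 = 2.43 × 0.25 / 2.365 = 0.2568 d
  layer 3 (fine sand): t_3 = 11.0 × 0.25 / 2.365 = 1.163 d
  layer 4 (karst limestone): t_4 = 11.5 × 0.06 / 2.365 = 0.2917 d
Total t = Σ t_i = 2.358 days.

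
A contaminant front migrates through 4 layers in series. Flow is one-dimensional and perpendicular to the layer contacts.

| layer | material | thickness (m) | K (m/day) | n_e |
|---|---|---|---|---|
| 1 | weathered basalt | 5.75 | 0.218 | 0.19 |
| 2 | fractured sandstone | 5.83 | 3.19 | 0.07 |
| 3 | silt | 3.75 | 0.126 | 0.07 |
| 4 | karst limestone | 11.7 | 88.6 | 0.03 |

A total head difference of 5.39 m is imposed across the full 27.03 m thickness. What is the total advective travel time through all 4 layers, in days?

With flow normal to the layers, continuity requires the same specific discharge q through every layer.
Σ(b_i/K_i) = 5.75/0.218 + 5.83/3.19 + 3.75/0.126 + 11.7/88.6 = 58.10 d.
q = Δh / Σ(b_i/K_i) = 5.39 / 58.10 = 0.09277 m/day.
In each layer the seepage velocity is v_i = q/n_i, so the layer transit time is t_i = b_i·n_i / q:
  layer 1 (weathered basalt): t_1 = 5.75 × 0.19 / 0.09277 = 11.78 d
  layer 2 (fractured sandstone): t_2 = 5.83 × 0.07 / 0.09277 = 4.399 d
  layer 3 (silt): t_3 = 3.75 × 0.07 / 0.09277 = 2.829 d
  layer 4 (karst limestone): t_4 = 11.7 × 0.03 / 0.09277 = 3.783 d
Total t = Σ t_i = 22.79 days.

22.8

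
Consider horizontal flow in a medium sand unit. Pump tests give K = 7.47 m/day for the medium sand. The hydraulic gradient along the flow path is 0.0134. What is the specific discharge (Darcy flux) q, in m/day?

0.100

Hydraulic gradient i = 0.0134.
Specific discharge q = K · i = 7.470 × 0.01340 = 0.1001 m/day.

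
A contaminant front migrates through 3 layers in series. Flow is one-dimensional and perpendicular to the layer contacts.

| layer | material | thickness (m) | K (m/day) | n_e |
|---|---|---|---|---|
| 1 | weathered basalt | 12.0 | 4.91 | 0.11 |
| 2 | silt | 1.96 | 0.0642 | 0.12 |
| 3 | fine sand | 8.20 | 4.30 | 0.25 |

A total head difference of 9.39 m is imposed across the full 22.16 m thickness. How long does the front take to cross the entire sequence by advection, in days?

13.4

With flow normal to the layers, continuity requires the same specific discharge q through every layer.
Σ(b_i/K_i) = 12.0/4.91 + 1.96/0.0642 + 8.20/4.30 = 34.88 d.
q = Δh / Σ(b_i/K_i) = 9.39 / 34.88 = 0.2692 m/day.
In each layer the seepage velocity is v_i = q/n_i, so the layer transit time is t_i = b_i·n_i / q:
  layer 1 (weathered basalt): t_1 = 12.0 × 0.11 / 0.2692 = 4.903 d
  layer 2 (silt): t_2 = 1.96 × 0.12 / 0.2692 = 0.8737 d
  layer 3 (fine sand): t_3 = 8.20 × 0.25 / 0.2692 = 7.615 d
Total t = Σ t_i = 13.39 days.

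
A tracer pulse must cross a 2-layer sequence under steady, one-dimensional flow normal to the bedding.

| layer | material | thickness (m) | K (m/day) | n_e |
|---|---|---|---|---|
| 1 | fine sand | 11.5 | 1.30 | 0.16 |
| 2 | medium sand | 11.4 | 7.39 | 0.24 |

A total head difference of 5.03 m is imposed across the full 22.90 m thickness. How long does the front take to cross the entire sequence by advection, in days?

9.45

With flow normal to the layers, continuity requires the same specific discharge q through every layer.
Σ(b_i/K_i) = 11.5/1.30 + 11.4/7.39 = 10.39 d.
q = Δh / Σ(b_i/K_i) = 5.03 / 10.39 = 0.4842 m/day.
In each layer the seepage velocity is v_i = q/n_i, so the layer transit time is t_i = b_i·n_i / q:
  layer 1 (fine sand): t_1 = 11.5 × 0.16 / 0.4842 = 3.800 d
  layer 2 (medium sand): t_2 = 11.4 × 0.24 / 0.4842 = 5.651 d
Total t = Σ t_i = 9.451 days.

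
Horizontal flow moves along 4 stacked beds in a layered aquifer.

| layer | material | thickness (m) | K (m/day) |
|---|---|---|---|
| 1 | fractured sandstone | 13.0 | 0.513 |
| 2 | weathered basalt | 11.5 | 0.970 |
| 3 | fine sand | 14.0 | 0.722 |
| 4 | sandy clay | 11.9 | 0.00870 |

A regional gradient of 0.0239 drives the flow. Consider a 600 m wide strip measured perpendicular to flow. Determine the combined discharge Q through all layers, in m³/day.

402

Flow is parallel to layering, so each bed carries its own Darcy discharge and the transmissivities add.
Σ(K_i·b_i) = 0.513×13.0 + 0.970×11.5 + 0.722×14.0 + 0.00870×11.9 = 28.04 m²/day.
Hydraulic gradient i = 0.0239.
Q = Σ(K_i·b_i) · W · i = 28.04 × 600 × 0.02390 = 402.0 m³/day.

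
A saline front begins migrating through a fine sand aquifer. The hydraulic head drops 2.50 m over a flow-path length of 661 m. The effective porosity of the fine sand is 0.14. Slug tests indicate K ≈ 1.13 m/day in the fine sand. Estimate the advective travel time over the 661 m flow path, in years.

Hydraulic gradient i = Δh / L = 2.50 / 661 = 0.003782.
Darcy flux q = K · i = 1.130 × 0.003782 = 0.004274 m/day.
Seepage velocity v = q / n_e = 0.004274 / 0.14 = 0.03053 m/day.
Travel time t = L / v = 661 / 0.03053 = 21653 days = 59.28 years.

59.3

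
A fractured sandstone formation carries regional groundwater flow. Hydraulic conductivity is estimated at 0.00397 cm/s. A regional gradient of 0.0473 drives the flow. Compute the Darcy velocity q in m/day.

Convert K: 0.00397 cm/s × 864 = 3.430 m/day.
Hydraulic gradient i = 0.0473.
Specific discharge q = K · i = 3.430 × 0.04730 = 0.1622 m/day.

0.162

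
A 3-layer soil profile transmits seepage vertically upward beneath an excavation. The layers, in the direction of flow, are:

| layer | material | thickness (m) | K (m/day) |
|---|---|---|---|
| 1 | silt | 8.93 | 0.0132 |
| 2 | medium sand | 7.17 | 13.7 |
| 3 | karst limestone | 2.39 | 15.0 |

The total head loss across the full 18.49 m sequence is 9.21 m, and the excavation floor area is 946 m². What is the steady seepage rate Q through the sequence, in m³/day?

12.9

Flow is perpendicular to layering, so the layers act in series and the equivalent K is the thickness-weighted harmonic mean.
Total thickness L = 8.93 + 7.17 + 2.39 = 18.49 m.
Σ(b_i/K_i) = 8.93/0.0132 + 7.17/13.7 + 2.39/15.0 = 677.2 d.
K_eq = L / Σ(b_i/K_i) = 18.49 / 677.2 = 0.02730 m/day.
Q = K_eq · A · (Δh/L) = 0.02730 × 946 × (9.21/18.49) = 12.87 m³/day.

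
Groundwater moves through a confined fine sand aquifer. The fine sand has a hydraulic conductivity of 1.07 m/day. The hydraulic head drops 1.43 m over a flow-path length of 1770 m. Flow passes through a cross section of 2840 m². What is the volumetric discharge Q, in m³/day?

Hydraulic gradient i = Δh / L = 1.43 / 1770 = 0.0008079.
Darcy's law: Q = K · A · i = 1.070 × 2840 × 0.0008079 = 2.455 m³/day.

2.46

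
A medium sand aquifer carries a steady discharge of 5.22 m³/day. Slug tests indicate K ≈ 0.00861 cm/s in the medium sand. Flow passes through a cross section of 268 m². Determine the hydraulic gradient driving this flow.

Convert K: 0.00861 cm/s × 864 = 7.439 m/day.
From Q = K·A·i, i = Q / (K·A) = 5.22 / (7.439 × 268.0) = 0.002618.

0.00262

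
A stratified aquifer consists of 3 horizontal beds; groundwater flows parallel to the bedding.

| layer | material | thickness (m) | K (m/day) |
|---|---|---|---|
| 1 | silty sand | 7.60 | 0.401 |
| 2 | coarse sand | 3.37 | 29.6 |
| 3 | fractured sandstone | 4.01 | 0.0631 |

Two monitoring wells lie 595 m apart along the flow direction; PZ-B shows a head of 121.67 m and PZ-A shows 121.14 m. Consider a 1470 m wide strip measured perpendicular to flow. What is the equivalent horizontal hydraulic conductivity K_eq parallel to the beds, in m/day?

6.88

Flow is parallel to layering, so each bed carries its own Darcy discharge and the transmissivities add.
Σ(K_i·b_i) = 0.401×7.60 + 29.6×3.37 + 0.0631×4.01 = 103.1 m²/day.
Total thickness b = 14.98 m, so K_eq = Σ(K_i·b_i)/b = 6.879 m/day.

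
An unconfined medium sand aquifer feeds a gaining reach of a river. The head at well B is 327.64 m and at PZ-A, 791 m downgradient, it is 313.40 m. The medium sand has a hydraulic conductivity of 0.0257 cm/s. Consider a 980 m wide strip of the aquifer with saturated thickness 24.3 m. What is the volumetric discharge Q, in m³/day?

Convert K: 0.0257 cm/s × 864 = 22.20 m/day.
Cross-sectional area A = 980 × 24.3 = 23814 m².
Hydraulic gradient i = (327.64 − 313.40) / 791 = 14.24 / 791 = 0.01800.
Darcy's law: Q = K · A · i = 22.20 × 23814 × 0.01800 = 9519 m³/day.

9520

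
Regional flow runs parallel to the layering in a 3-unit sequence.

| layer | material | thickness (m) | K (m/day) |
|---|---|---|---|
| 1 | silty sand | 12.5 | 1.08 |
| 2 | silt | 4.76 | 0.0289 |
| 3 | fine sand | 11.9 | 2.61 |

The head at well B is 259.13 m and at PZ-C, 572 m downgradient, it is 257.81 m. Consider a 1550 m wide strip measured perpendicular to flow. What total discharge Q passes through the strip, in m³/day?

160

Flow is parallel to layering, so each bed carries its own Darcy discharge and the transmissivities add.
Σ(K_i·b_i) = 1.08×12.5 + 0.0289×4.76 + 2.61×11.9 = 44.70 m²/day.
Hydraulic gradient i = (259.13 − 257.81) / 572 = 1.32 / 572 = 0.002308.
Q = Σ(K_i·b_i) · W · i = 44.70 × 1550 × 0.002308 = 159.9 m³/day.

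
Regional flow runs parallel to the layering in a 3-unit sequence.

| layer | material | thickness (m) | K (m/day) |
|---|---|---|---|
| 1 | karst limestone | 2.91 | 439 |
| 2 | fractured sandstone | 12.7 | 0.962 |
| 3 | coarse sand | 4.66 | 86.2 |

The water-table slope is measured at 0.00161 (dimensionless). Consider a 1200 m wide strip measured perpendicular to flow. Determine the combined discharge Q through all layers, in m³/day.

Flow is parallel to layering, so each bed carries its own Darcy discharge and the transmissivities add.
Σ(K_i·b_i) = 439×2.91 + 0.962×12.7 + 86.2×4.66 = 1691 m²/day.
Hydraulic gradient i = 0.00161.
Q = Σ(K_i·b_i) · W · i = 1691 × 1200 × 0.001610 = 3268 m³/day.

3270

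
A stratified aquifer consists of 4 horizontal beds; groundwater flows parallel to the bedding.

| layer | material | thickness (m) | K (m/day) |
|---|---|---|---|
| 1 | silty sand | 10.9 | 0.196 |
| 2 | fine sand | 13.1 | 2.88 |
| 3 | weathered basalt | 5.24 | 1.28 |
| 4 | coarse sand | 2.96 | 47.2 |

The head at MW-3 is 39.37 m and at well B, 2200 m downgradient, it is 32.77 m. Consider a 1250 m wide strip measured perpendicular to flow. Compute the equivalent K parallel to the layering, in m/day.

Flow is parallel to layering, so each bed carries its own Darcy discharge and the transmissivities add.
Σ(K_i·b_i) = 0.196×10.9 + 2.88×13.1 + 1.28×5.24 + 47.2×2.96 = 186.3 m²/day.
Total thickness b = 32.20 m, so K_eq = Σ(K_i·b_i)/b = 5.785 m/day.

5.79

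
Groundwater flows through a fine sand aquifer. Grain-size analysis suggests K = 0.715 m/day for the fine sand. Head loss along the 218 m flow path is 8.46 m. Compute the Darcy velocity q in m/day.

0.0277

Hydraulic gradient i = Δh / L = 8.46 / 218 = 0.03881.
Specific discharge q = K · i = 0.7150 × 0.03881 = 0.02775 m/day.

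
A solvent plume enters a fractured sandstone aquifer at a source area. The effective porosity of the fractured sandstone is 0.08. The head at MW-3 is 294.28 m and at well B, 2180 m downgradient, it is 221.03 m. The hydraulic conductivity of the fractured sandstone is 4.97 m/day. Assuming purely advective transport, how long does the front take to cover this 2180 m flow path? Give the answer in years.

2.86

Hydraulic gradient i = (294.28 − 221.03) / 2180 = 73.25 / 2180 = 0.03360.
Darcy flux q = K · i = 4.970 × 0.03360 = 0.1670 m/day.
Seepage velocity v = q / n_e = 0.1670 / 0.08 = 2.087 m/day.
Travel time t = L / v = 2180 / 2.087 = 1044 days = 2.859 years.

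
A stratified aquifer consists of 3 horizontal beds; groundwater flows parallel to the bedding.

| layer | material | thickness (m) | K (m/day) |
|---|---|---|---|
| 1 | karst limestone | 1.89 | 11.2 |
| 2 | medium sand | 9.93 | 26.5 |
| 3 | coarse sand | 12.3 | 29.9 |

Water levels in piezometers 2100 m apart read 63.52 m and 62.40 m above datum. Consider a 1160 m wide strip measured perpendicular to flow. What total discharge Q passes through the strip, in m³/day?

403

Flow is parallel to layering, so each bed carries its own Darcy discharge and the transmissivities add.
Σ(K_i·b_i) = 11.2×1.89 + 26.5×9.93 + 29.9×12.3 = 652.1 m²/day.
Hydraulic gradient i = (63.52 − 62.40) / 2100 = 1.12 / 2100 = 0.0005333.
Q = Σ(K_i·b_i) · W · i = 652.1 × 1160 × 0.0005333 = 403.4 m³/day.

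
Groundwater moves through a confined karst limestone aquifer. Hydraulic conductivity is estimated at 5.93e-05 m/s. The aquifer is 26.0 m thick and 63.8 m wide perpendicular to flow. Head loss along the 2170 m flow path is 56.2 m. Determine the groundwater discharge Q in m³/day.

Convert K: 5.93e-05 m/s × 86400 = 5.124 m/day.
Cross-sectional area A = 63.8 × 26.0 = 1659 m².
Hydraulic gradient i = Δh / L = 56.2 / 2170 = 0.02590.
Darcy's law: Q = K · A · i = 5.124 × 1659 × 0.02590 = 220.1 m³/day.

220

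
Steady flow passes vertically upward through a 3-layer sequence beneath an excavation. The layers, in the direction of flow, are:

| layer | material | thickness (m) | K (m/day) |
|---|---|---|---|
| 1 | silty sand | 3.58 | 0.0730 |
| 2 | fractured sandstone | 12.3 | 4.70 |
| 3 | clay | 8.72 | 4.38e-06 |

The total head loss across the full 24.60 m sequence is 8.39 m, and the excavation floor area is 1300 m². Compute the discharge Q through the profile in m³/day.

Flow is perpendicular to layering, so the layers act in series and the equivalent K is the thickness-weighted harmonic mean.
Total thickness L = 3.58 + 12.3 + 8.72 = 24.60 m.
Σ(b_i/K_i) = 3.58/0.0730 + 12.3/4.70 + 8.72/4.38e-06 = 1.991e+06 d.
K_eq = L / Σ(b_i/K_i) = 24.60 / 1.991e+06 = 1.236e-05 m/day.
Q = K_eq · A · (Δh/L) = 1.236e-05 × 1300 × (8.39/24.60) = 0.005478 m³/day.

0.00548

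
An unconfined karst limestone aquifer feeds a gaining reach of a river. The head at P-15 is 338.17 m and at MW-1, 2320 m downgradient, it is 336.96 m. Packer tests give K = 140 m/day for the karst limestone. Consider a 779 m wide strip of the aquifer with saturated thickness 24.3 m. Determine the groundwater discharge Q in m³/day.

1380

Cross-sectional area A = 779 × 24.3 = 18930 m².
Hydraulic gradient i = (338.17 − 336.96) / 2320 = 1.21 / 2320 = 0.0005216.
Darcy's law: Q = K · A · i = 140.0 × 18930 × 0.0005216 = 1382 m³/day.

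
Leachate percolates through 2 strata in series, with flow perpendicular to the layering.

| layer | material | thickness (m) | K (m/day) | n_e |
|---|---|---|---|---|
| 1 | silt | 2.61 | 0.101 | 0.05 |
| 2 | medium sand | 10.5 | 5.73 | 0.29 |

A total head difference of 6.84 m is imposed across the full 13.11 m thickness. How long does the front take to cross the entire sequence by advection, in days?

12.8

With flow normal to the layers, continuity requires the same specific discharge q through every layer.
Σ(b_i/K_i) = 2.61/0.101 + 10.5/5.73 = 27.67 d.
q = Δh / Σ(b_i/K_i) = 6.84 / 27.67 = 0.2472 m/day.
In each layer the seepage velocity is v_i = q/n_i, so the layer transit time is t_i = b_i·n_i / q:
  layer 1 (silt): t_1 = 2.61 × 0.05 / 0.2472 = 0.5280 d
  layer 2 (medium sand): t_2 = 10.5 × 0.29 / 0.2472 = 12.32 d
Total t = Σ t_i = 12.85 days.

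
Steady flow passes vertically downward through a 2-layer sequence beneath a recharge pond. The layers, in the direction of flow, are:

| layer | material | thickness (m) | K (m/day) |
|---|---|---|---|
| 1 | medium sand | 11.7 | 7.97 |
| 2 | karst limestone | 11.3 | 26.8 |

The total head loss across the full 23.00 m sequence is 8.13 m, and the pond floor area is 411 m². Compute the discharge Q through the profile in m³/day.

Flow is perpendicular to layering, so the layers act in series and the equivalent K is the thickness-weighted harmonic mean.
Total thickness L = 11.7 + 11.3 = 23.00 m.
Σ(b_i/K_i) = 11.7/7.97 + 11.3/26.8 = 1.890 d.
K_eq = L / Σ(b_i/K_i) = 23.00 / 1.890 = 12.17 m/day.
Q = K_eq · A · (Δh/L) = 12.17 × 411 × (8.13/23.00) = 1768 m³/day.

1770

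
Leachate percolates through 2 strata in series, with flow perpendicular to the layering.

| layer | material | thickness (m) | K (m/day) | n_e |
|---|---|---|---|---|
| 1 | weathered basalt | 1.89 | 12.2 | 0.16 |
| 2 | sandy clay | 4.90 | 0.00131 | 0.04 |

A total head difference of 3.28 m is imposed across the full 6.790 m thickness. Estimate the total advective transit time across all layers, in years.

With flow normal to the layers, continuity requires the same specific discharge q through every layer.
Σ(b_i/K_i) = 1.89/12.2 + 4.90/0.00131 = 3741 d.
q = Δh / Σ(b_i/K_i) = 3.28 / 3741 = 0.0008769 m/day.
In each layer the seepage velocity is v_i = q/n_i, so the layer transit time is t_i = b_i·n_i / q:
  layer 1 (weathered basalt): t_1 = 1.89 × 0.16 / 0.0008769 = 344.9 d
  layer 2 (sandy clay): t_2 = 4.90 × 0.04 / 0.0008769 = 223.5 d
Total t = Σ t_i = 568.4 days = 1.556 years.

1.56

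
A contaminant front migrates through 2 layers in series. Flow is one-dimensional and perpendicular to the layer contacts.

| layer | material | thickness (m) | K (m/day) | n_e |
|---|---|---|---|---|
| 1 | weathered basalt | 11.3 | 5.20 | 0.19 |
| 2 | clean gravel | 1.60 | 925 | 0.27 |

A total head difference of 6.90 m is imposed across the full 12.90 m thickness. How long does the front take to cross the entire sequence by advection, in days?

With flow normal to the layers, continuity requires the same specific discharge q through every layer.
Σ(b_i/K_i) = 11.3/5.20 + 1.60/925 = 2.175 d.
q = Δh / Σ(b_i/K_i) = 6.90 / 2.175 = 3.173 m/day.
In each layer the seepage velocity is v_i = q/n_i, so the layer transit time is t_i = b_i·n_i / q:
  layer 1 (weathered basalt): t_1 = 11.3 × 0.19 / 3.173 = 0.6767 d
  layer 2 (clean gravel): t_2 = 1.60 × 0.27 / 3.173 = 0.1362 d
Total t = Σ t_i = 0.8129 days.

0.813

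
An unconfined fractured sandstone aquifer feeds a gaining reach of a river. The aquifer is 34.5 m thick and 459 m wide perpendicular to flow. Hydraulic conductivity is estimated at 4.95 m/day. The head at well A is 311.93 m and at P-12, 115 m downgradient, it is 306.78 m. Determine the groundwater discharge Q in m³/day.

Cross-sectional area A = 459 × 34.5 = 15836 m².
Hydraulic gradient i = (311.93 − 306.78) / 115 = 5.15 / 115 = 0.04478.
Darcy's law: Q = K · A · i = 4.950 × 15836 × 0.04478 = 3510 m³/day.

3510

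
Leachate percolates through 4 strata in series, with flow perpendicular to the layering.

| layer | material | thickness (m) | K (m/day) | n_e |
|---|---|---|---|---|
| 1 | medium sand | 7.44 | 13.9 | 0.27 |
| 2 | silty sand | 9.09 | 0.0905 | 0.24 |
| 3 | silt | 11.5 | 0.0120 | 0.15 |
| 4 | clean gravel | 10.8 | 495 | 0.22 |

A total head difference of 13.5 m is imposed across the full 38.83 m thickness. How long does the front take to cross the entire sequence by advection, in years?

1.78

With flow normal to the layers, continuity requires the same specific discharge q through every layer.
Σ(b_i/K_i) = 7.44/13.9 + 9.09/0.0905 + 11.5/0.0120 + 10.8/495 = 1059 d.
q = Δh / Σ(b_i/K_i) = 13.5 / 1059 = 0.01274 m/day.
In each layer the seepage velocity is v_i = q/n_i, so the layer transit time is t_i = b_i·n_i / q:
  layer 1 (medium sand): t_1 = 7.44 × 0.27 / 0.01274 = 157.6 d
  layer 2 (silty sand): t_2 = 9.09 × 0.24 / 0.01274 = 171.2 d
  layer 3 (silt): t_3 = 11.5 × 0.15 / 0.01274 = 135.4 d
  layer 4 (clean gravel): t_4 = 10.8 × 0.22 / 0.01274 = 186.4 d
Total t = Σ t_i = 650.6 days = 1.781 years.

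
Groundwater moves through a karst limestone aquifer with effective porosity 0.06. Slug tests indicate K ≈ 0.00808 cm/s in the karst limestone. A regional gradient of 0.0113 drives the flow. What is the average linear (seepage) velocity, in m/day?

Convert K: 0.00808 cm/s × 864 = 6.981 m/day.
Hydraulic gradient i = 0.0113.
Darcy flux q = K · i = 6.981 × 0.01130 = 0.07889 m/day.
Seepage velocity v = q / n_e = 0.07889 / 0.06 = 1.315 m/day.

1.31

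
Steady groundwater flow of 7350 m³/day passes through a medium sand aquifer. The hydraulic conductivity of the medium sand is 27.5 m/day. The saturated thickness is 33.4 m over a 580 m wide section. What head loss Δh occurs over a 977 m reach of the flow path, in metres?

13.5

Cross-sectional area A = 580 × 33.4 = 19372 m².
From Q = K·A·i, i = Q / (K·A) = 7350 / (27.50 × 19372) = 0.01380.
Head loss Δh = i · L = 0.01380 × 977 = 13.48 m.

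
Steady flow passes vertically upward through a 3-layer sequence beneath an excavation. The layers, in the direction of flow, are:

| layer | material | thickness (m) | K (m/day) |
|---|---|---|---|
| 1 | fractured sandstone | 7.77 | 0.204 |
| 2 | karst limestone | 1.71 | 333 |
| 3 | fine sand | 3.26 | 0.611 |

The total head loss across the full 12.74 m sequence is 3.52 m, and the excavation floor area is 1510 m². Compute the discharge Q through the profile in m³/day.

Flow is perpendicular to layering, so the layers act in series and the equivalent K is the thickness-weighted harmonic mean.
Total thickness L = 7.77 + 1.71 + 3.26 = 12.74 m.
Σ(b_i/K_i) = 7.77/0.204 + 1.71/333 + 3.26/0.611 = 43.43 d.
K_eq = L / Σ(b_i/K_i) = 12.74 / 43.43 = 0.2934 m/day.
Q = K_eq · A · (Δh/L) = 0.2934 × 1510 × (3.52/12.74) = 122.4 m³/day.

122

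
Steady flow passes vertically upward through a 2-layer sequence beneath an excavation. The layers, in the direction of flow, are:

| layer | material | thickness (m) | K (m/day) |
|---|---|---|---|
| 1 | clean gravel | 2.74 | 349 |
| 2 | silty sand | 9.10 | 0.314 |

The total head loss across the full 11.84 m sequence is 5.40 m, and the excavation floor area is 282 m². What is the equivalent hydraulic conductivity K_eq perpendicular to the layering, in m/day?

0.408

Flow is perpendicular to layering, so the layers act in series and the equivalent K is the thickness-weighted harmonic mean.
Total thickness L = 2.74 + 9.10 = 11.84 m.
Σ(b_i/K_i) = 2.74/349 + 9.10/0.314 = 28.99 d.
K_eq = L / Σ(b_i/K_i) = 11.84 / 28.99 = 0.4084 m/day.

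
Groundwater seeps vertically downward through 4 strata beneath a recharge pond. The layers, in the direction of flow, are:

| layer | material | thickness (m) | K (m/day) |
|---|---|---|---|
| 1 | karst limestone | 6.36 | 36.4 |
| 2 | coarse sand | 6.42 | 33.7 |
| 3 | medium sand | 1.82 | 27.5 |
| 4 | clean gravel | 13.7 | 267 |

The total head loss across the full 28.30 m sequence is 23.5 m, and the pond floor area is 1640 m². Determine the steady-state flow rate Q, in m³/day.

79800

Flow is perpendicular to layering, so the layers act in series and the equivalent K is the thickness-weighted harmonic mean.
Total thickness L = 6.36 + 6.42 + 1.82 + 13.7 = 28.30 m.
Σ(b_i/K_i) = 6.36/36.4 + 6.42/33.7 + 1.82/27.5 + 13.7/267 = 0.4827 d.
K_eq = L / Σ(b_i/K_i) = 28.30 / 0.4827 = 58.63 m/day.
Q = K_eq · A · (Δh/L) = 58.63 × 1640 × (23.5/28.30) = 79839 m³/day.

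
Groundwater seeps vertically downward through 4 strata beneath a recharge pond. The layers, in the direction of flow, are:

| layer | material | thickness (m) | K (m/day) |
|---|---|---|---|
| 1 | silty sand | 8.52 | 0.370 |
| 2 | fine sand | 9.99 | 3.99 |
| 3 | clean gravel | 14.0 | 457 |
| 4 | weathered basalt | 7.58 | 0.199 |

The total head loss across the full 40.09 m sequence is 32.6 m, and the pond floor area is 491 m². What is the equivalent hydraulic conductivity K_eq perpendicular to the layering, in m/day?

Flow is perpendicular to layering, so the layers act in series and the equivalent K is the thickness-weighted harmonic mean.
Total thickness L = 8.52 + 9.99 + 14.0 + 7.58 = 40.09 m.
Σ(b_i/K_i) = 8.52/0.370 + 9.99/3.99 + 14.0/457 + 7.58/0.199 = 63.65 d.
K_eq = L / Σ(b_i/K_i) = 40.09 / 63.65 = 0.6298 m/day.

0.630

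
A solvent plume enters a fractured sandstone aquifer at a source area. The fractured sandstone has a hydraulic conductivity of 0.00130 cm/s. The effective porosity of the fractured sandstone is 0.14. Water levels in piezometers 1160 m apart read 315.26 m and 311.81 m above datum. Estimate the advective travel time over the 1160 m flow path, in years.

Convert K: 0.00130 cm/s × 864 = 1.123 m/day.
Hydraulic gradient i = (315.26 − 311.81) / 1160 = 3.45 / 1160 = 0.002974.
Darcy flux q = K · i = 1.123 × 0.002974 = 0.003341 m/day.
Seepage velocity v = q / n_e = 0.003341 / 0.14 = 0.02386 m/day.
Travel time t = L / v = 1160 / 0.02386 = 48615 days = 133.1 years.

133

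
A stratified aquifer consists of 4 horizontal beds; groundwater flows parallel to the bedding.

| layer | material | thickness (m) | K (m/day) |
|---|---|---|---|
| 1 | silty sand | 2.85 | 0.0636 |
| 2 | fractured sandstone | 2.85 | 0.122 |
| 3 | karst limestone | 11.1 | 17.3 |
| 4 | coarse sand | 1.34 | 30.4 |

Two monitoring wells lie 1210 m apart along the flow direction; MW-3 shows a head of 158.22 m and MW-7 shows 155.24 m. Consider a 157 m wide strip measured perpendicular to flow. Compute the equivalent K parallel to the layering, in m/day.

12.9

Flow is parallel to layering, so each bed carries its own Darcy discharge and the transmissivities add.
Σ(K_i·b_i) = 0.0636×2.85 + 0.122×2.85 + 17.3×11.1 + 30.4×1.34 = 233.3 m²/day.
Total thickness b = 18.14 m, so K_eq = Σ(K_i·b_i)/b = 12.86 m/day.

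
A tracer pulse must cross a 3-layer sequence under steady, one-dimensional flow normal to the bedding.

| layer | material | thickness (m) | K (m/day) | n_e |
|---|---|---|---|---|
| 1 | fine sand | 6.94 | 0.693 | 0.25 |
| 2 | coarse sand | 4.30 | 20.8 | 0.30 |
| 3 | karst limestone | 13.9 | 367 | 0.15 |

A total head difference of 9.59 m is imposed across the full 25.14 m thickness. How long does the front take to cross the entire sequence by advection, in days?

With flow normal to the layers, continuity requires the same specific discharge q through every layer.
Σ(b_i/K_i) = 6.94/0.693 + 4.30/20.8 + 13.9/367 = 10.26 d.
q = Δh / Σ(b_i/K_i) = 9.59 / 10.26 = 0.9348 m/day.
In each layer the seepage velocity is v_i = q/n_i, so the layer transit time is t_i = b_i·n_i / q:
  layer 1 (fine sand): t_1 = 6.94 × 0.25 / 0.9348 = 1.856 d
  layer 2 (coarse sand): t_2 = 4.30 × 0.30 / 0.9348 = 1.380 d
  layer 3 (karst limestone): t_3 = 13.9 × 0.15 / 0.9348 = 2.230 d
Total t = Σ t_i = 5.466 days.

5.47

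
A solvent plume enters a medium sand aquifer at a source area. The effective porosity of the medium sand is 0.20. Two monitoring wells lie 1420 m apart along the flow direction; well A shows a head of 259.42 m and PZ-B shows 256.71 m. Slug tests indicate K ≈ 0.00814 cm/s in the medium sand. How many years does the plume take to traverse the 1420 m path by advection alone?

Convert K: 0.00814 cm/s × 864 = 7.033 m/day.
Hydraulic gradient i = (259.42 − 256.71) / 1420 = 2.71 / 1420 = 0.001908.
Darcy flux q = K · i = 7.033 × 0.001908 = 0.01342 m/day.
Seepage velocity v = q / n_e = 0.01342 / 0.20 = 0.06711 m/day.
Travel time t = L / v = 1420 / 0.06711 = 21159 days = 57.93 years.

57.9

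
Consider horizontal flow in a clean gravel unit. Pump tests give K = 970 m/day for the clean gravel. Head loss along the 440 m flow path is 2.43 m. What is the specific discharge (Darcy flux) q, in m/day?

Hydraulic gradient i = Δh / L = 2.43 / 440 = 0.005523.
Specific discharge q = K · i = 970.0 × 0.005523 = 5.357 m/day.

5.36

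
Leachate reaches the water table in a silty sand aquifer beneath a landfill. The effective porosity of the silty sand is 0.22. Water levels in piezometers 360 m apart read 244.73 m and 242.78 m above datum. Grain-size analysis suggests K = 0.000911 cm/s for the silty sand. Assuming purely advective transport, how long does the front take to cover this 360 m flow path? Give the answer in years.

Convert K: 0.000911 cm/s × 864 = 0.7871 m/day.
Hydraulic gradient i = (244.73 − 242.78) / 360 = 1.95 / 360 = 0.005417.
Darcy flux q = K · i = 0.7871 × 0.005417 = 0.004263 m/day.
Seepage velocity v = q / n_e = 0.004263 / 0.22 = 0.01938 m/day.
Travel time t = L / v = 360 / 0.01938 = 18576 days = 50.86 years.

50.9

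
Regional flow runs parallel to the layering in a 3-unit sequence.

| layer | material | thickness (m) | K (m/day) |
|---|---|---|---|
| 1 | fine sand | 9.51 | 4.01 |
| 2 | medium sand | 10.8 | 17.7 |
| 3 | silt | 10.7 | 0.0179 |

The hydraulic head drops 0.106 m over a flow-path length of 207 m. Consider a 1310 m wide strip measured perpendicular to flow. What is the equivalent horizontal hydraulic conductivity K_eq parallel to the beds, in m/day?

7.40

Flow is parallel to layering, so each bed carries its own Darcy discharge and the transmissivities add.
Σ(K_i·b_i) = 4.01×9.51 + 17.7×10.8 + 0.0179×10.7 = 229.5 m²/day.
Total thickness b = 31.01 m, so K_eq = Σ(K_i·b_i)/b = 7.400 m/day.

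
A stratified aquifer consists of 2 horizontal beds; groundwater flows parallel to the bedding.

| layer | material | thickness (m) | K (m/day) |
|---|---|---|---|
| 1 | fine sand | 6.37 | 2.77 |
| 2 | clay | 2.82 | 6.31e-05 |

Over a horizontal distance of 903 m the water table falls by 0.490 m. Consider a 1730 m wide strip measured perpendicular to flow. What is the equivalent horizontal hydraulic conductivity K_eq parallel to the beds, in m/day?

1.92

Flow is parallel to layering, so each bed carries its own Darcy discharge and the transmissivities add.
Σ(K_i·b_i) = 2.77×6.37 + 6.31e-05×2.82 = 17.65 m²/day.
Total thickness b = 9.190 m, so K_eq = Σ(K_i·b_i)/b = 1.920 m/day.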